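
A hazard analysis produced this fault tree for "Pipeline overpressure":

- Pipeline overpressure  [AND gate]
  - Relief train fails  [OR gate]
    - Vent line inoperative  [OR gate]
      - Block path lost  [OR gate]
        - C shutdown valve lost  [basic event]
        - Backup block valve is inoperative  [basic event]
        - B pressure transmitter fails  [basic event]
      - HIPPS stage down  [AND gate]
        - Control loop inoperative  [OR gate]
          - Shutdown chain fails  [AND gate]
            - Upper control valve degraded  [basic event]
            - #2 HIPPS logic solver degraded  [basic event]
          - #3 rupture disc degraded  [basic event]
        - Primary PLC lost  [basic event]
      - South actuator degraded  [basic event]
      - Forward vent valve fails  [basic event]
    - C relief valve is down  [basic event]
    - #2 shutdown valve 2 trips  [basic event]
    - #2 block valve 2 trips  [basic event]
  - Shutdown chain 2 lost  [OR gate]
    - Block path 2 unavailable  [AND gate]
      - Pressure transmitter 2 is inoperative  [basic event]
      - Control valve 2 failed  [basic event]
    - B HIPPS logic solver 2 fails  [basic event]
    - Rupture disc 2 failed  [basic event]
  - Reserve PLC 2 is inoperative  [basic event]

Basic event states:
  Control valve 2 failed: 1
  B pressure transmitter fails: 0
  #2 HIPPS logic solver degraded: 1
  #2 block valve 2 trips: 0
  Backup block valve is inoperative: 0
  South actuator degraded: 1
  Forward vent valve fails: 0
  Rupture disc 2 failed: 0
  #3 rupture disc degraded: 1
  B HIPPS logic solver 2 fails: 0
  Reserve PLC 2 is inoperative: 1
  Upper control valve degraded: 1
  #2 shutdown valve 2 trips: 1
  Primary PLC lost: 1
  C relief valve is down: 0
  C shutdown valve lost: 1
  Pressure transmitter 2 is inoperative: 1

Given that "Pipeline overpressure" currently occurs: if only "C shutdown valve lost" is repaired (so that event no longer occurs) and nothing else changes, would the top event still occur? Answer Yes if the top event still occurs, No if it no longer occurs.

Counterfactual: set "C shutdown valve lost" to not occurred.
Block path lost [OR]: C shutdown valve lost=not, Backup block valve is inoperative=not, B pressure transmitter fails=not → no input occurs → does not occur.
Shutdown chain fails [AND]: Upper control valve degraded=occurs, #2 HIPPS logic solver degraded=occurs → all inputs occur → occurs.
Control loop inoperative [OR]: Shutdown chain fails=occurs, #3 rupture disc degraded=occurs → at least one input occurs → occurs.
HIPPS stage down [AND]: Control loop inoperative=occurs, Primary PLC lost=occurs → all inputs occur → occurs.
Vent line inoperative [OR]: Block path lost=not, HIPPS stage down=occurs, South actuator degraded=occurs, Forward vent valve fails=not → at least one input occurs → occurs.
Relief train fails [OR]: Vent line inoperative=occurs, C relief valve is down=not, #2 shutdown valve 2 trips=occurs, #2 block valve 2 trips=not → at least one input occurs → occurs.
Block path 2 unavailable [AND]: Pressure transmitter 2 is inoperative=occurs, Control valve 2 failed=occurs → all inputs occur → occurs.
Shutdown chain 2 lost [OR]: Block path 2 unavailable=occurs, B HIPPS logic solver 2 fails=not, Rupture disc 2 failed=not → at least one input occurs → occurs.
Pipeline overpressure [AND]: Relief train fails=occurs, Shutdown chain 2 lost=occurs, Reserve PLC 2 is inoperative=occurs → all inputs occur → occurs.

Yes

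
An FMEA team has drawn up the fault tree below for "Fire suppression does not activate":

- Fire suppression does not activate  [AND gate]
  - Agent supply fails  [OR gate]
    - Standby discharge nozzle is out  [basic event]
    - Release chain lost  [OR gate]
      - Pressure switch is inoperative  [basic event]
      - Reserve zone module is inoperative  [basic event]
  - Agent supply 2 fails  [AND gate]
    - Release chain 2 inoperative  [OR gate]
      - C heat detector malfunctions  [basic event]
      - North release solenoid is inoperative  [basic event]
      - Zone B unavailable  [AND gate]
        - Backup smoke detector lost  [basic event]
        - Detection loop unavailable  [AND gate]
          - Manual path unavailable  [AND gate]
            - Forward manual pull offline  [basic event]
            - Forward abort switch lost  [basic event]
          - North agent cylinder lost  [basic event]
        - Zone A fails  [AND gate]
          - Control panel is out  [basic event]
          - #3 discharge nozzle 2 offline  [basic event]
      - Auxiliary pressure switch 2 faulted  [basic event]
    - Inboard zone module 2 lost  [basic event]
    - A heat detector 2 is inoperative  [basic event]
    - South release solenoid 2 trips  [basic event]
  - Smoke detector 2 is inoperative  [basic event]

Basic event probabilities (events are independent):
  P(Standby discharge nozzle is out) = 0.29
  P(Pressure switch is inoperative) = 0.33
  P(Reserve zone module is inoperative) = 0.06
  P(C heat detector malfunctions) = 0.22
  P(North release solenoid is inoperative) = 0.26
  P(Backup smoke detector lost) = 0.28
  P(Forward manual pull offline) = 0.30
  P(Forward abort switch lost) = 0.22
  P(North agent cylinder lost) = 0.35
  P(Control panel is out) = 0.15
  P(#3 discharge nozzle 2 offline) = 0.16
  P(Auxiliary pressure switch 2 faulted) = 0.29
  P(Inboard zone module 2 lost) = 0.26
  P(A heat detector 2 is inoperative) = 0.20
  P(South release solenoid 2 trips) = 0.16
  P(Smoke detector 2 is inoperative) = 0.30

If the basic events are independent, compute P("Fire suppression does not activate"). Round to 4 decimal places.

0.0008

P(Release chain lost) [OR] = 1 − (1−0.33) × (1−0.06) = 0.370200
P(Agent supply fails) [OR] = 1 − (1−0.29) × (1−0.370200) = 0.552842
P(Manual path unavailable) [AND] = 0.30 × 0.22 = 0.066000
P(Detection loop unavailable) [AND] = 0.066000 × 0.35 = 0.023100
P(Zone A fails) [AND] = 0.15 × 0.16 = 0.024000
P(Zone B unavailable) [AND] = 0.28 × 0.023100 × 0.024000 = 0.000155
P(Release chain 2 inoperative) [OR] = 1 − (1−0.22) × (1−0.26) × (1−0.000155) × (1−0.29) = 0.590252
P(Agent supply 2 fails) [AND] = 0.590252 × 0.26 × 0.20 × 0.16 = 0.004911
P(Fire suppression does not activate) [AND] = 0.552842 × 0.004911 × 0.30 = 0.000815
Rounded to 4 decimal places: P(Fire suppression does not activate) ≈ 0.0008.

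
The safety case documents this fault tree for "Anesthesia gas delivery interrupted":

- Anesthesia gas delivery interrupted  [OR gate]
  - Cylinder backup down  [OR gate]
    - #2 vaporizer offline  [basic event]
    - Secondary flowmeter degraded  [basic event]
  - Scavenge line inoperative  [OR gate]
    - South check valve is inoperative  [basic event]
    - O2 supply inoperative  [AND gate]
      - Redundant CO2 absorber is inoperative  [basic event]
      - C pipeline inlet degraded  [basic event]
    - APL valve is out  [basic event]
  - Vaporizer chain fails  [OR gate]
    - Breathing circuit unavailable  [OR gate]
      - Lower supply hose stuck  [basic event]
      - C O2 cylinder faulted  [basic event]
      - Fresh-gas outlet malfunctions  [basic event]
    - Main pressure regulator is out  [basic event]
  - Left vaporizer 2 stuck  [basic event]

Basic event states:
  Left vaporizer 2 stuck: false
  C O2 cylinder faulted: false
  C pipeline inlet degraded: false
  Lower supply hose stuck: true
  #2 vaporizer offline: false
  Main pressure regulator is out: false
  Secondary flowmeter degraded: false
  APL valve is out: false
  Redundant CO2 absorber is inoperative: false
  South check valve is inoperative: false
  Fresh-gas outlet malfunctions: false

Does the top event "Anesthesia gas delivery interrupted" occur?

Yes

Cylinder backup down [OR]: #2 vaporizer offline=not, Secondary flowmeter degraded=not → no input occurs → does not occur.
O2 supply inoperative [AND]: Redundant CO2 absorber is inoperative=not, C pipeline inlet degraded=not → not all inputs occur → does not occur.
Scavenge line inoperative [OR]: South check valve is inoperative=not, O2 supply inoperative=not, APL valve is out=not → no input occurs → does not occur.
Breathing circuit unavailable [OR]: Lower supply hose stuck=occurs, C O2 cylinder faulted=not, Fresh-gas outlet malfunctions=not → at least one input occurs → occurs.
Vaporizer chain fails [OR]: Breathing circuit unavailable=occurs, Main pressure regulator is out=not → at least one input occurs → occurs.
Anesthesia gas delivery interrupted [OR]: Cylinder backup down=not, Scavenge line inoperative=not, Vaporizer chain fails=occurs, Left vaporizer 2 stuck=not → at least one input occurs → occurs.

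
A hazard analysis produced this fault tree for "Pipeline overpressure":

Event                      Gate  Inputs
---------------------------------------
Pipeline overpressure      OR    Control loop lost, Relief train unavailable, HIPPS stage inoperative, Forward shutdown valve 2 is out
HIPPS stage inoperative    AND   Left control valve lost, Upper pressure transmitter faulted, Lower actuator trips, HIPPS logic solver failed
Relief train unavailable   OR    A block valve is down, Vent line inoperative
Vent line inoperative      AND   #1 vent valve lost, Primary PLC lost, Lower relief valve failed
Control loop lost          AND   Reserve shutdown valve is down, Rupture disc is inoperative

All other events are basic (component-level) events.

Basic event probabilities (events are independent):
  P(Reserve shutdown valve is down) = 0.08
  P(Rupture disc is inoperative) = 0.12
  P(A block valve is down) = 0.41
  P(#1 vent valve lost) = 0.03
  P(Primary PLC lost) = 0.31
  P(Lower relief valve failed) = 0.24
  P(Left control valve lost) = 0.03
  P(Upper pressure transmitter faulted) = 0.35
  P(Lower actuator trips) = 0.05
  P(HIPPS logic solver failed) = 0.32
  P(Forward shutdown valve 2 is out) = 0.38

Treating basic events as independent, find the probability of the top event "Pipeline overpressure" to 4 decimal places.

P(Control loop lost) [AND] = 0.08 × 0.12 = 0.009600
P(Vent line inoperative) [AND] = 0.03 × 0.31 × 0.24 = 0.002232
P(Relief train unavailable) [OR] = 1 − (1−0.41) × (1−0.002232) = 0.411317
P(HIPPS stage inoperative) [AND] = 0.03 × 0.35 × 0.05 × 0.32 = 0.000168
P(Pipeline overpressure) [OR] = 1 − (1−0.009600) × (1−0.411317) × (1−0.000168) × (1−0.38) = 0.638581
Rounded to 4 decimal places: P(Pipeline overpressure) ≈ 0.6386.

0.6386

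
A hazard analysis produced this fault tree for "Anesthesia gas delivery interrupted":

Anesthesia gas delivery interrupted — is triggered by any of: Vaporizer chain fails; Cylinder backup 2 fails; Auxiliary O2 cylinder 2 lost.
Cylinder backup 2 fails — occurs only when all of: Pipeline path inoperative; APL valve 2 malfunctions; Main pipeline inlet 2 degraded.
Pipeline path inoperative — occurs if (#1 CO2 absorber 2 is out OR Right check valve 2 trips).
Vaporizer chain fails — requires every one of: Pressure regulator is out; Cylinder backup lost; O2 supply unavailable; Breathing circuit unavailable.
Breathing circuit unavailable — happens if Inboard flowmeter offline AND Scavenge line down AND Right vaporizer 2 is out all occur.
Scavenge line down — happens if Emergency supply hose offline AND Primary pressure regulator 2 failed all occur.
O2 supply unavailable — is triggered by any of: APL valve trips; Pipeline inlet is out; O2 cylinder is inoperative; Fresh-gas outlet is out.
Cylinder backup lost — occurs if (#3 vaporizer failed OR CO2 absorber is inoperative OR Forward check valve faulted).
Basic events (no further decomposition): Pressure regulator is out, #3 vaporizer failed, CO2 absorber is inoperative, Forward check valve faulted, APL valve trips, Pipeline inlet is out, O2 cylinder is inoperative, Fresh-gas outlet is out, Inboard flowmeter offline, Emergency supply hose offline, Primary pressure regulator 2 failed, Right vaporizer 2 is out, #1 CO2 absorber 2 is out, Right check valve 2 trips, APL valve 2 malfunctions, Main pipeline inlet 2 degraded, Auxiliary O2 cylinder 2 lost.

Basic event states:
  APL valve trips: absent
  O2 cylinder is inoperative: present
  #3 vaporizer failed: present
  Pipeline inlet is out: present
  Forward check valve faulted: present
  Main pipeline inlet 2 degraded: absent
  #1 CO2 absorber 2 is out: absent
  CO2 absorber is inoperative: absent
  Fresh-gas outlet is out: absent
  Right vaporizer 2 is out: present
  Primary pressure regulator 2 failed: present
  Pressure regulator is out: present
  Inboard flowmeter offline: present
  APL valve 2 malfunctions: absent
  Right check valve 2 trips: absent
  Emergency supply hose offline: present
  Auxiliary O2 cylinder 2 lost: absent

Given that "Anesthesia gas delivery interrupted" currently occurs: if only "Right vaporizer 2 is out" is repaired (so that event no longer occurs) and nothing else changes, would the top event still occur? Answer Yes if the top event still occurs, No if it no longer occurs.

No

Counterfactual: set "Right vaporizer 2 is out" to not occurred.
Cylinder backup lost [OR]: #3 vaporizer failed=occurs, CO2 absorber is inoperative=not, Forward check valve faulted=occurs → at least one input occurs → occurs.
O2 supply unavailable [OR]: APL valve trips=not, Pipeline inlet is out=occurs, O2 cylinder is inoperative=occurs, Fresh-gas outlet is out=not → at least one input occurs → occurs.
Scavenge line down [AND]: Emergency supply hose offline=occurs, Primary pressure regulator 2 failed=occurs → all inputs occur → occurs.
Breathing circuit unavailable [AND]: Inboard flowmeter offline=occurs, Scavenge line down=occurs, Right vaporizer 2 is out=not → not all inputs occur → does not occur.
Vaporizer chain fails [AND]: Pressure regulator is out=occurs, Cylinder backup lost=occurs, O2 supply unavailable=occurs, Breathing circuit unavailable=not → not all inputs occur → does not occur.
Pipeline path inoperative [OR]: #1 CO2 absorber 2 is out=not, Right check valve 2 trips=not → no input occurs → does not occur.
Cylinder backup 2 fails [AND]: Pipeline path inoperative=not, APL valve 2 malfunctions=not, Main pipeline inlet 2 degraded=not → not all inputs occur → does not occur.
Anesthesia gas delivery interrupted [OR]: Vaporizer chain fails=not, Cylinder backup 2 fails=not, Auxiliary O2 cylinder 2 lost=not → no input occurs → does not occur.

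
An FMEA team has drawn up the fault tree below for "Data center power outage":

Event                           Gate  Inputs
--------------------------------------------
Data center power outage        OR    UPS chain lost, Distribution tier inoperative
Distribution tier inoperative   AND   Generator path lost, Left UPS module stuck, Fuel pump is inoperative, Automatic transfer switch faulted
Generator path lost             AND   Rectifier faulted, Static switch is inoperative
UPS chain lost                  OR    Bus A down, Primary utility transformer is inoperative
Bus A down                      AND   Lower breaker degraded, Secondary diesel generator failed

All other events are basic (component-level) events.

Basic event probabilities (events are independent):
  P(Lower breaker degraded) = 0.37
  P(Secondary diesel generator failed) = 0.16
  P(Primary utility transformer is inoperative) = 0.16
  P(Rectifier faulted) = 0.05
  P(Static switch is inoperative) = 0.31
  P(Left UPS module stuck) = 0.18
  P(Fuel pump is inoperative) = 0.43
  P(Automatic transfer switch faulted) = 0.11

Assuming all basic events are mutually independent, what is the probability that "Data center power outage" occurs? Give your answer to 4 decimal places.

0.2098

P(Bus A down) [AND] = 0.37 × 0.16 = 0.059200
P(UPS chain lost) [OR] = 1 − (1−0.059200) × (1−0.16) = 0.209728
P(Generator path lost) [AND] = 0.05 × 0.31 = 0.015500
P(Distribution tier inoperative) [AND] = 0.015500 × 0.18 × 0.43 × 0.11 = 0.000132
P(Data center power outage) [OR] = 1 − (1−0.209728) × (1−0.000132) = 0.209832
Rounded to 4 decimal places: P(Data center power outage) ≈ 0.2098.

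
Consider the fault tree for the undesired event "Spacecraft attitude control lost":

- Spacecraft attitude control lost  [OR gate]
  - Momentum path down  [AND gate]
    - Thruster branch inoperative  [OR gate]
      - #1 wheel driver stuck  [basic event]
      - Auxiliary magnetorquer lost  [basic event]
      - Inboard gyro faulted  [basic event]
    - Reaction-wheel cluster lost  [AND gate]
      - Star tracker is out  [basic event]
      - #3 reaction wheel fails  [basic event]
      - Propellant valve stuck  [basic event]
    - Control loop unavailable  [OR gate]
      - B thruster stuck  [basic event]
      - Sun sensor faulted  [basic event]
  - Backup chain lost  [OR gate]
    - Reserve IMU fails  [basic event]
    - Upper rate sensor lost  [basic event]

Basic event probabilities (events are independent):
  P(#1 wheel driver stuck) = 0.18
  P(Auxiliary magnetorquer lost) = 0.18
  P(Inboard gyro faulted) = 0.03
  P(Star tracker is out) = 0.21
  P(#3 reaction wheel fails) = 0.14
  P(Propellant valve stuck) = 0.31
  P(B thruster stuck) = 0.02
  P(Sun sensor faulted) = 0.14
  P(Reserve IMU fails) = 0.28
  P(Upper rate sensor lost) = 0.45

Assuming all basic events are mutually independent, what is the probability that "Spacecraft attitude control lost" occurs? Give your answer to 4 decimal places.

P(Thruster branch inoperative) [OR] = 1 − (1−0.18) × (1−0.18) × (1−0.03) = 0.347772
P(Reaction-wheel cluster lost) [AND] = 0.21 × 0.14 × 0.31 = 0.009114
P(Control loop unavailable) [OR] = 1 − (1−0.02) × (1−0.14) = 0.157200
P(Momentum path down) [AND] = 0.347772 × 0.009114 × 0.157200 = 0.000498
P(Backup chain lost) [OR] = 1 − (1−0.28) × (1−0.45) = 0.604000
P(Spacecraft attitude control lost) [OR] = 1 − (1−0.000498) × (1−0.604000) = 0.604197
Rounded to 4 decimal places: P(Spacecraft attitude control lost) ≈ 0.6042.

0.6042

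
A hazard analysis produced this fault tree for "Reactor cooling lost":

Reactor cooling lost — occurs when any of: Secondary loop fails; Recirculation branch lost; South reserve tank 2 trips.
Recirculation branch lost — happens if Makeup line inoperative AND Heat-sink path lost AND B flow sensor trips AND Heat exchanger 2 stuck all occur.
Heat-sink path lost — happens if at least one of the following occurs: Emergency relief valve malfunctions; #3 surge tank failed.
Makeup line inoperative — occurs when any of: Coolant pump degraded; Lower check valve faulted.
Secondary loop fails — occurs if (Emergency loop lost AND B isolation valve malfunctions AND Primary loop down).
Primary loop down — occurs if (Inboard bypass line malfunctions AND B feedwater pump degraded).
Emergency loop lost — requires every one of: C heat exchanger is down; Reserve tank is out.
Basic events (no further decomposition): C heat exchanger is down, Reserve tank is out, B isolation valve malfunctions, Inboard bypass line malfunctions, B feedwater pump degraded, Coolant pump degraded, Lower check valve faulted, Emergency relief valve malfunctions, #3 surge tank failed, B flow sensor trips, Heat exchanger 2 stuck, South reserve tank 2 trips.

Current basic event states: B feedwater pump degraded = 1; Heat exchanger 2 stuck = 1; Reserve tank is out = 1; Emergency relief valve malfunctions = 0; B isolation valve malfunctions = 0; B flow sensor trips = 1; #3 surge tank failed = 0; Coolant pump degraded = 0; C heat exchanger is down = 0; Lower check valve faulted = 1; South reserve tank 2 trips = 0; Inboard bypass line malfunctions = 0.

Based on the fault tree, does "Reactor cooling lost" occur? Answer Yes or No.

No

Emergency loop lost [AND]: C heat exchanger is down=not, Reserve tank is out=occurs → not all inputs occur → does not occur.
Primary loop down [AND]: Inboard bypass line malfunctions=not, B feedwater pump degraded=occurs → not all inputs occur → does not occur.
Secondary loop fails [AND]: Emergency loop lost=not, B isolation valve malfunctions=not, Primary loop down=not → not all inputs occur → does not occur.
Makeup line inoperative [OR]: Coolant pump degraded=not, Lower check valve faulted=occurs → at least one input occurs → occurs.
Heat-sink path lost [OR]: Emergency relief valve malfunctions=not, #3 surge tank failed=not → no input occurs → does not occur.
Recirculation branch lost [AND]: Makeup line inoperative=occurs, Heat-sink path lost=not, B flow sensor trips=occurs, Heat exchanger 2 stuck=occurs → not all inputs occur → does not occur.
Reactor cooling lost [OR]: Secondary loop fails=not, Recirculation branch lost=not, South reserve tank 2 trips=not → no input occurs → does not occur.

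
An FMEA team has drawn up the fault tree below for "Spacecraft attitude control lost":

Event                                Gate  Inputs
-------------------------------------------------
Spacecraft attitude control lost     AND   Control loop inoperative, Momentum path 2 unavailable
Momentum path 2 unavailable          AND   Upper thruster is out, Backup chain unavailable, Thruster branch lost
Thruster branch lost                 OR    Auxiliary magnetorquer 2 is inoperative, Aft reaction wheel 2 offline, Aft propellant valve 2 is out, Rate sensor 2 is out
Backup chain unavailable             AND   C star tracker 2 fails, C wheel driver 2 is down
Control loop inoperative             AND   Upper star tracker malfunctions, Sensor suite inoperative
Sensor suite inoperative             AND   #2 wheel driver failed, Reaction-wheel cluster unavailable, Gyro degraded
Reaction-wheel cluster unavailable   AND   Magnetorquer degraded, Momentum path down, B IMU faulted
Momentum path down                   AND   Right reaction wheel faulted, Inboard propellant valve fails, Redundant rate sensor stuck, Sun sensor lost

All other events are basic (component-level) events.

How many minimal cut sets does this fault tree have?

4

Momentum path down [AND]: one cut set from each child combined → 1 × 1 × 1 × 1 = 1 cut set(s).
Reaction-wheel cluster unavailable [AND]: one cut set from each child combined → 1 × 1 × 1 = 1 cut set(s).
Sensor suite inoperative [AND]: one cut set from each child combined → 1 × 1 × 1 = 1 cut set(s).
Control loop inoperative [AND]: one cut set from each child combined → 1 × 1 = 1 cut set(s).
Backup chain unavailable [AND]: one cut set from each child combined → 1 × 1 = 1 cut set(s).
Thruster branch lost [OR]: union of children's cut sets → 4 cut set(s).
Momentum path 2 unavailable [AND]: one cut set from each child combined → 1 × 1 × 4 = 4 cut set(s).
Spacecraft attitude control lost [AND]: one cut set from each child combined → 1 × 4 = 4 cut set(s).
Minimal cut sets: {#2 wheel driver failed, Auxiliary magnetorquer 2 is inoperative, B IMU faulted, C star tracker 2 fails, C wheel driver 2 is down, Gyro degraded, Inboard propellant valve fails, Magnetorquer degraded, Redundant rate sensor stuck, Right reaction wheel faulted, Sun sensor lost, Upper star tracker malfunctions, Upper thruster is out}; {#2 wheel driver failed, Aft reaction wheel 2 offline, B IMU faulted, C star tracker 2 fails, C wheel driver 2 is down, Gyro degraded, Inboard propellant valve fails, Magnetorquer degraded, Redundant rate sensor stuck, Right reaction wheel faulted, Sun sensor lost, Upper star tracker malfunctions, Upper thruster is out}; {#2 wheel driver failed, Aft propellant valve 2 is out, B IMU faulted, C star tracker 2 fails, C wheel driver 2 is down, Gyro degraded, Inboard propellant valve fails, Magnetorquer degraded, Redundant rate sensor stuck, Right reaction wheel faulted, Sun sensor lost, Upper star tracker malfunctions, Upper thruster is out}; {#2 wheel driver failed, B IMU faulted, C star tracker 2 fails, C wheel driver 2 is down, Gyro degraded, Inboard propellant valve fails, Magnetorquer degraded, Rate sensor 2 is out, Redundant rate sensor stuck, Right reaction wheel faulted, Sun sensor lost, Upper star tracker malfunctions, Upper thruster is out}.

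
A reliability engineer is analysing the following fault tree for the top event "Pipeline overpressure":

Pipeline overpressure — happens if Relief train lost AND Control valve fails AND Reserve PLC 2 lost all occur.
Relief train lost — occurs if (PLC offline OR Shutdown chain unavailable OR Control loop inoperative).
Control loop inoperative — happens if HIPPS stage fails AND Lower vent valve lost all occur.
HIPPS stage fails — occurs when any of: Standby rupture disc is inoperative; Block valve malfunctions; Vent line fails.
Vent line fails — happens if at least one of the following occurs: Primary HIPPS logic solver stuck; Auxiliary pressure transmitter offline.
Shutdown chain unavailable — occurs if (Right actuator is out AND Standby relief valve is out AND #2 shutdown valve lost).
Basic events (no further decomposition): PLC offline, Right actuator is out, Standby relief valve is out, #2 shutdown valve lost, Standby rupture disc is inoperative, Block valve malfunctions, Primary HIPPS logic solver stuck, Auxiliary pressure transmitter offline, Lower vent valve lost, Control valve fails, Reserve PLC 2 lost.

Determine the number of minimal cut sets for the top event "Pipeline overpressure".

Shutdown chain unavailable [AND]: one cut set from each child combined → 1 × 1 × 1 = 1 cut set(s).
Vent line fails [OR]: union of children's cut sets → 2 cut set(s).
HIPPS stage fails [OR]: union of children's cut sets → 4 cut set(s).
Control loop inoperative [AND]: one cut set from each child combined → 4 × 1 = 4 cut set(s).
Relief train lost [OR]: union of children's cut sets → 6 cut set(s).
Pipeline overpressure [AND]: one cut set from each child combined → 6 × 1 × 1 = 6 cut set(s).
Minimal cut sets: {Control valve fails, PLC offline, Reserve PLC 2 lost}; {#2 shutdown valve lost, Control valve fails, Reserve PLC 2 lost, Right actuator is out, Standby relief valve is out}; {Control valve fails, Lower vent valve lost, Reserve PLC 2 lost, Standby rupture disc is inoperative}; {Block valve malfunctions, Control valve fails, Lower vent valve lost, Reserve PLC 2 lost}; {Control valve fails, Lower vent valve lost, Primary HIPPS logic solver stuck, Reserve PLC 2 lost}; {Auxiliary pressure transmitter offline, Control valve fails, Lower vent valve lost, Reserve PLC 2 lost}.

6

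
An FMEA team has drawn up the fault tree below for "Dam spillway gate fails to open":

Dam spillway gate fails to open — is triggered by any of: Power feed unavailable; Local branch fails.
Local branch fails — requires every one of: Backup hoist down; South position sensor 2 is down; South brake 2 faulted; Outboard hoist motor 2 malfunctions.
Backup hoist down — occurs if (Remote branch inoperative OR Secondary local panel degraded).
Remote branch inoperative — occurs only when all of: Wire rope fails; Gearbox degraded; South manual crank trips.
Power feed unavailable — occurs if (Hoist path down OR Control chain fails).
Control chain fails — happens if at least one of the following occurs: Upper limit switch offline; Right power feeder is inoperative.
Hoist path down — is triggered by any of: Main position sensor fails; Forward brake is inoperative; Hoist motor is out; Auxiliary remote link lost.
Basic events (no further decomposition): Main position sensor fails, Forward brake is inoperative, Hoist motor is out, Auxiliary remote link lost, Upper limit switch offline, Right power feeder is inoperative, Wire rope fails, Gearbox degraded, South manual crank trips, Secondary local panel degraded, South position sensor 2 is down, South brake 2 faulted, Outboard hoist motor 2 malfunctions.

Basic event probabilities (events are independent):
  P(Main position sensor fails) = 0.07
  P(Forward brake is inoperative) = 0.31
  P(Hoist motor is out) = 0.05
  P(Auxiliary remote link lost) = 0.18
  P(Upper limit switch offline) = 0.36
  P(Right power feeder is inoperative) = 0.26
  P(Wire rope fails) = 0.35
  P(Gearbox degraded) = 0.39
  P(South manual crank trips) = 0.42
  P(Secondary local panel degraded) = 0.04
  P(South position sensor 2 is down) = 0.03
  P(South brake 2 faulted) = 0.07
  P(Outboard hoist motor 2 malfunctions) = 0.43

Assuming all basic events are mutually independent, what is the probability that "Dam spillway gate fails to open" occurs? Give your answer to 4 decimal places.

0.7633

P(Hoist path down) [OR] = 1 − (1−0.07) × (1−0.31) × (1−0.05) × (1−0.18) = 0.500116
P(Control chain fails) [OR] = 1 − (1−0.36) × (1−0.26) = 0.526400
P(Power feed unavailable) [OR] = 1 − (1−0.500116) × (1−0.526400) = 0.763255
P(Remote branch inoperative) [AND] = 0.35 × 0.39 × 0.42 = 0.057330
P(Backup hoist down) [OR] = 1 − (1−0.057330) × (1−0.04) = 0.095037
P(Local branch fails) [AND] = 0.095037 × 0.03 × 0.07 × 0.43 = 0.000086
P(Dam spillway gate fails to open) [OR] = 1 − (1−0.763255) × (1−0.000086) = 0.763275
Rounded to 4 decimal places: P(Dam spillway gate fails to open) ≈ 0.7633.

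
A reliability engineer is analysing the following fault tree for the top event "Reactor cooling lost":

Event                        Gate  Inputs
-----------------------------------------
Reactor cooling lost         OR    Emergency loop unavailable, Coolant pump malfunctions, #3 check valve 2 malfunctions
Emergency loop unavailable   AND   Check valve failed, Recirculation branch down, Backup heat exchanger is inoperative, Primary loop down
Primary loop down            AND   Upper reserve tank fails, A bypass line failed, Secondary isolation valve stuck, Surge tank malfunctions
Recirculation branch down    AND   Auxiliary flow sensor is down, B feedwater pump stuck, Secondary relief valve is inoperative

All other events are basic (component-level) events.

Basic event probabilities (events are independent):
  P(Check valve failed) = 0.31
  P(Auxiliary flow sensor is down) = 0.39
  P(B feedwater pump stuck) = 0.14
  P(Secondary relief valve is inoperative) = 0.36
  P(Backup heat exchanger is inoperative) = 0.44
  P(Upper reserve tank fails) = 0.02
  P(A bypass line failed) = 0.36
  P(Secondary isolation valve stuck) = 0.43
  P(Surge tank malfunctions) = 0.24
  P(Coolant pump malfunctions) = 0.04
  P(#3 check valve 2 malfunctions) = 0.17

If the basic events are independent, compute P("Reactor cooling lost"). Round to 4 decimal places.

P(Recirculation branch down) [AND] = 0.39 × 0.14 × 0.36 = 0.019656
P(Primary loop down) [AND] = 0.02 × 0.36 × 0.43 × 0.24 = 0.000743
P(Emergency loop unavailable) [AND] = 0.31 × 0.019656 × 0.44 × 0.000743 = 0.000002
P(Reactor cooling lost) [OR] = 1 − (1−0.000002) × (1−0.04) × (1−0.17) = 0.203202
Rounded to 4 decimal places: P(Reactor cooling lost) ≈ 0.2032.

0.2032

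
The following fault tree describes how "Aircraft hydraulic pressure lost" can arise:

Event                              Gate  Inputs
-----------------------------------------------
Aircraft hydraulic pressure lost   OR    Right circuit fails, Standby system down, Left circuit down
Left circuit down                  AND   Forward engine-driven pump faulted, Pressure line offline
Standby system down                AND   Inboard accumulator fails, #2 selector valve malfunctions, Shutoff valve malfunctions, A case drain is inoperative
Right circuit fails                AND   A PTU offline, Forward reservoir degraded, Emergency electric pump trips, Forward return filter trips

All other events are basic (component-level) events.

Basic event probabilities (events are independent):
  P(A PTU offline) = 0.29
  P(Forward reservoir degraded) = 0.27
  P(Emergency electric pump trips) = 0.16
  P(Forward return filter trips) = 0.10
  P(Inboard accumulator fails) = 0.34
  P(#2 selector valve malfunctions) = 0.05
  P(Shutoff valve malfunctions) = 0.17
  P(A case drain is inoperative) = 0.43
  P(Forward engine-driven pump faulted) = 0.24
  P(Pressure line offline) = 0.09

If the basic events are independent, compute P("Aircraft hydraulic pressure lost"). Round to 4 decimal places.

0.0240

P(Right circuit fails) [AND] = 0.29 × 0.27 × 0.16 × 0.10 = 0.001253
P(Standby system down) [AND] = 0.34 × 0.05 × 0.17 × 0.43 = 0.001243
P(Left circuit down) [AND] = 0.24 × 0.09 = 0.021600
P(Aircraft hydraulic pressure lost) [OR] = 1 − (1−0.001253) × (1−0.001243) × (1−0.021600) = 0.024041
Rounded to 4 decimal places: P(Aircraft hydraulic pressure lost) ≈ 0.0240.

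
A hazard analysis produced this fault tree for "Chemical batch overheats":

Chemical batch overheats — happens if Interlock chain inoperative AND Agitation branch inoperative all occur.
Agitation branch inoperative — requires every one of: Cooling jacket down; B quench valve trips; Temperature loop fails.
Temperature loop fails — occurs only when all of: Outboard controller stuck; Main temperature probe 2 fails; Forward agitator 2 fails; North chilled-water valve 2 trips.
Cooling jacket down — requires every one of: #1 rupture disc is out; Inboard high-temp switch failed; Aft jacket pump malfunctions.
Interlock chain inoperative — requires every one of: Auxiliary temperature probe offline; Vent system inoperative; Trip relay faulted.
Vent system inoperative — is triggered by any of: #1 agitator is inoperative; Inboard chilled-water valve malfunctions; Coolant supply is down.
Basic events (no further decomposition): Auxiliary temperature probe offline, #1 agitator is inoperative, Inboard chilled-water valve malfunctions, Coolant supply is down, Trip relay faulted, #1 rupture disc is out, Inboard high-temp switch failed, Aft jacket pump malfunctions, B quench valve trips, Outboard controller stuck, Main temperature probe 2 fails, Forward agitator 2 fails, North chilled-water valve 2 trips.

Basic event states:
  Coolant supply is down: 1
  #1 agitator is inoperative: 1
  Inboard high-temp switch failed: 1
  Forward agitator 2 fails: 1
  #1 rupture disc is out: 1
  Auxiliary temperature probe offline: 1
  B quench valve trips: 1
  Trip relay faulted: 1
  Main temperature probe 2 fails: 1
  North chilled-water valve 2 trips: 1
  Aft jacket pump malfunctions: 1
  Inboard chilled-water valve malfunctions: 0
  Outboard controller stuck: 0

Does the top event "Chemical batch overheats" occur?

No

Vent system inoperative [OR]: #1 agitator is inoperative=occurs, Inboard chilled-water valve malfunctions=not, Coolant supply is down=occurs → at least one input occurs → occurs.
Interlock chain inoperative [AND]: Auxiliary temperature probe offline=occurs, Vent system inoperative=occurs, Trip relay faulted=occurs → all inputs occur → occurs.
Cooling jacket down [AND]: #1 rupture disc is out=occurs, Inboard high-temp switch failed=occurs, Aft jacket pump malfunctions=occurs → all inputs occur → occurs.
Temperature loop fails [AND]: Outboard controller stuck=not, Main temperature probe 2 fails=occurs, Forward agitator 2 fails=occurs, North chilled-water valve 2 trips=occurs → not all inputs occur → does not occur.
Agitation branch inoperative [AND]: Cooling jacket down=occurs, B quench valve trips=occurs, Temperature loop fails=not → not all inputs occur → does not occur.
Chemical batch overheats [AND]: Interlock chain inoperative=occurs, Agitation branch inoperative=not → not all inputs occur → does not occur.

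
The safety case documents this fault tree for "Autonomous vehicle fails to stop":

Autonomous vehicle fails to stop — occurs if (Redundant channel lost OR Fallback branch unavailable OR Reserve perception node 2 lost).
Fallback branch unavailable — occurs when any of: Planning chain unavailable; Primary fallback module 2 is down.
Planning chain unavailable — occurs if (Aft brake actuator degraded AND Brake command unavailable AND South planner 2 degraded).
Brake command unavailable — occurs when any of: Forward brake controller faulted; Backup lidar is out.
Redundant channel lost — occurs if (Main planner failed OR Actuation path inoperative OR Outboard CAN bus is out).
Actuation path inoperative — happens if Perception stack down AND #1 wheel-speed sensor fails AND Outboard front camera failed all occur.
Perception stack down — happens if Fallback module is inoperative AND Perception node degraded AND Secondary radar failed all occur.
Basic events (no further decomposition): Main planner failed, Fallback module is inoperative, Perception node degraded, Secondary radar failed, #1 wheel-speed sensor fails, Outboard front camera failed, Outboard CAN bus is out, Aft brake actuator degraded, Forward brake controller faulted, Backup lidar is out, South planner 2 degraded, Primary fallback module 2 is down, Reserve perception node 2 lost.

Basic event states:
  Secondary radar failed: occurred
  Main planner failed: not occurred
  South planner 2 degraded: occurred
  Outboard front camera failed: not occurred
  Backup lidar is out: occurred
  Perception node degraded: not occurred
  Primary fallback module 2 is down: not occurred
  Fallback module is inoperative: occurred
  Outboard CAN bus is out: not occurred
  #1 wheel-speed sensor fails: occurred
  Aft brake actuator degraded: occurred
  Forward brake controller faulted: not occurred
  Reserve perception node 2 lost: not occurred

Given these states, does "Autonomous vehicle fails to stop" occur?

Perception stack down [AND]: Fallback module is inoperative=occurs, Perception node degraded=not, Secondary radar failed=occurs → not all inputs occur → does not occur.
Actuation path inoperative [AND]: Perception stack down=not, #1 wheel-speed sensor fails=occurs, Outboard front camera failed=not → not all inputs occur → does not occur.
Redundant channel lost [OR]: Main planner failed=not, Actuation path inoperative=not, Outboard CAN bus is out=not → no input occurs → does not occur.
Brake command unavailable [OR]: Forward brake controller faulted=not, Backup lidar is out=occurs → at least one input occurs → occurs.
Planning chain unavailable [AND]: Aft brake actuator degraded=occurs, Brake command unavailable=occurs, South planner 2 degraded=occurs → all inputs occur → occurs.
Fallback branch unavailable [OR]: Planning chain unavailable=occurs, Primary fallback module 2 is down=not → at least one input occurs → occurs.
Autonomous vehicle fails to stop [OR]: Redundant channel lost=not, Fallback branch unavailable=occurs, Reserve perception node 2 lost=not → at least one input occurs → occurs.

Yes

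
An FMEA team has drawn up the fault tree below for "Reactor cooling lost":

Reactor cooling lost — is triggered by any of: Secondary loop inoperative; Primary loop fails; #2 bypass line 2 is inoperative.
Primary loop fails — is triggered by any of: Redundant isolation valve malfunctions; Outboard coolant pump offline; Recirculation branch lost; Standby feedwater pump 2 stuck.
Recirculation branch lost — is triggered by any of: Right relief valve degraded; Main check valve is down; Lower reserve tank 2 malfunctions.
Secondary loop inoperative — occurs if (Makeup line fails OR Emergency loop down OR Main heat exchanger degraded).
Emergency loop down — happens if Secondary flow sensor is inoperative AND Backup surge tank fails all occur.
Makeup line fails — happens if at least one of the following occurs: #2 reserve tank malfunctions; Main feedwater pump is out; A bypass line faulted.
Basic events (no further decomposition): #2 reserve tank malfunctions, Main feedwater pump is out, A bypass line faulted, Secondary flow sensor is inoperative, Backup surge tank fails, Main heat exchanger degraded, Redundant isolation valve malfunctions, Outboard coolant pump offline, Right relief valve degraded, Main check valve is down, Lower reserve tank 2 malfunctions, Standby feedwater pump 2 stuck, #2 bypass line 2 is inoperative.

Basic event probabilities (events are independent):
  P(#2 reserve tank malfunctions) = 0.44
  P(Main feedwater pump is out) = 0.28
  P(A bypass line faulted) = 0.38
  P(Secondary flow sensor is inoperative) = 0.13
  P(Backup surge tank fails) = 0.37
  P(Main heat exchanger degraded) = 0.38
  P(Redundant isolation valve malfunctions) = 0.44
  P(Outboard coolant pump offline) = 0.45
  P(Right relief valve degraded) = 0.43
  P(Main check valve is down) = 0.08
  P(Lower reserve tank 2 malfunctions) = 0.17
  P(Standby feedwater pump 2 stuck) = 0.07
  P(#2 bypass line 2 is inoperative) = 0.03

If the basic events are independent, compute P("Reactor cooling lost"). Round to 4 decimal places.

P(Makeup line fails) [OR] = 1 − (1−0.44) × (1−0.28) × (1−0.38) = 0.750016
P(Emergency loop down) [AND] = 0.13 × 0.37 = 0.048100
P(Secondary loop inoperative) [OR] = 1 − (1−0.750016) × (1−0.048100) × (1−0.38) = 0.852465
P(Recirculation branch lost) [OR] = 1 − (1−0.43) × (1−0.08) × (1−0.17) = 0.564748
P(Primary loop fails) [OR] = 1 − (1−0.44) × (1−0.45) × (1−0.564748) × (1−0.07) = 0.875326
P(Reactor cooling lost) [OR] = 1 − (1−0.852465) × (1−0.875326) × (1−0.03) = 0.982158
Rounded to 4 decimal places: P(Reactor cooling lost) ≈ 0.9822.

0.9822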